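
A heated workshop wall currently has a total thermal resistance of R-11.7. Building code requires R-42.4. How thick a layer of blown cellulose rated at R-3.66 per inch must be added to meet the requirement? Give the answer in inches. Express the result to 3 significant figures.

8.39 in

ΔR = 42.4 − 11.7 = 30.7 ft²·°F·h/BTU
L = ΔR / (R/in) = 30.7/3.66 = 8.388 in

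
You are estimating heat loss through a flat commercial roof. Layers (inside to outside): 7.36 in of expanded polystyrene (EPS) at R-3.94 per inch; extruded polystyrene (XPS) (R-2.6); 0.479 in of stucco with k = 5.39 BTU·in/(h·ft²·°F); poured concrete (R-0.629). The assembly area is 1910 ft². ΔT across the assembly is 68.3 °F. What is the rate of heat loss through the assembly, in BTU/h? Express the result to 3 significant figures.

4040 BTU/h

7.36 × 3.94 = 29
0.479/5.39 = 0.08887
R_total = 29 + 2.6 + 0.08887 + 0.629 = 32.32 ft²·°F·h/BTU
Q = A·ΔT/R = 1910 × 68.3 / 32.32 = 4037 BTU/h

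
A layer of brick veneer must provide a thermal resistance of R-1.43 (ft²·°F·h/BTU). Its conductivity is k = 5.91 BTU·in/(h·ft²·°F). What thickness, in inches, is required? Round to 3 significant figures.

8.45 in

L = R × k = 1.43 × 5.91 = 8.451 in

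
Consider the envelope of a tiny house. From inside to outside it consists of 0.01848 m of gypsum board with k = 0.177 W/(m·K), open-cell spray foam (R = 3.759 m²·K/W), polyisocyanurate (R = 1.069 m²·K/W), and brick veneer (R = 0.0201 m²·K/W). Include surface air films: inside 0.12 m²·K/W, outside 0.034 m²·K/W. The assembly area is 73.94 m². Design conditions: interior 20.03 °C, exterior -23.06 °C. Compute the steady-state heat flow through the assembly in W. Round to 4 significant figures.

0.01848/0.177 = 0.10441
R_total = 0.12 + 0.10441 + 3.759 + 1.069 + 0.0201 + 0.034 = 5.1065 m²·K/W
Q = A·ΔT/R = 73.94 × (20.03 − (-23.06)) / 5.1065 = 623.92 W

623.9 W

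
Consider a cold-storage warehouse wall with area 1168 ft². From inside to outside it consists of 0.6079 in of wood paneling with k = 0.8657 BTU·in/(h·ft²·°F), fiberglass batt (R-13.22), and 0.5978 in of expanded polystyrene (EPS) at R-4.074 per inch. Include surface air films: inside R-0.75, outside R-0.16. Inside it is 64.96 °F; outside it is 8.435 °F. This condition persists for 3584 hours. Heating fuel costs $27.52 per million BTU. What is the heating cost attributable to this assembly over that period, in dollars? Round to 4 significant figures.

0.6079/0.8657 = 0.70221
0.5978 × 4.074 = 2.4354
R_total = 0.75 + 0.70221 + 13.22 + 2.4354 + 0.16 = 17.268 ft²·°F·h/BTU
Q = 1168 × (64.96 − 8.435) / 17.268 = 3823.4 BTU/h
E = 3823.4 × 3584 = 13703000 BTU
Cost = 13703000/10⁶ × 27.52 = $377.11

377.1 dollars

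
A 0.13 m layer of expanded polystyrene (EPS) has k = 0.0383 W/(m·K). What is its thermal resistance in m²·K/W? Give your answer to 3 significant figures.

R = L/k = 0.13/0.0383 = 3.394 m²·K/W

3.39 m²·K/W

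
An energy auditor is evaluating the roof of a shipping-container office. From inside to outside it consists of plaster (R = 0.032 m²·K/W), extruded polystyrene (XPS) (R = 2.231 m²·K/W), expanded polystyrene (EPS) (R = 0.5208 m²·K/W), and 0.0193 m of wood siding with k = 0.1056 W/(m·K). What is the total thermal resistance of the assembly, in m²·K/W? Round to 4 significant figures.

2.967 m²·K/W

0.0193/0.1056 = 0.18277
R_total = 0.032 + 2.231 + 0.5208 + 0.18277 = 2.9666 m²·K/W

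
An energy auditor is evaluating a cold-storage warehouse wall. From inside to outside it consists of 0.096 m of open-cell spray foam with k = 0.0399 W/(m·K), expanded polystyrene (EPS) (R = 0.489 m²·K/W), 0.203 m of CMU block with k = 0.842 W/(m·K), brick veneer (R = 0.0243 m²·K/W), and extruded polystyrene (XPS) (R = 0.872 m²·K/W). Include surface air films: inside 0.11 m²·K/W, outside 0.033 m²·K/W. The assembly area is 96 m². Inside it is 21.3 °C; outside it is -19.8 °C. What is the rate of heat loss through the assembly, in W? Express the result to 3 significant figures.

0.096/0.0399 = 2.406
0.203/0.842 = 0.2411
R_total = 0.11 + 2.406 + 0.489 + 0.2411 + 0.0243 + 0.872 + 0.033 = 4.175 m²·K/W
Q = A·ΔT/R = 96 × (21.3 − (-19.8)) / 4.175 = 945 W

945 W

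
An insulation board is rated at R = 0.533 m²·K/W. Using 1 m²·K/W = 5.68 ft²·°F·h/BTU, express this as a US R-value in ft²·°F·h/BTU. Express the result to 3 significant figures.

R_US = 0.533 × 5.68 = 3.027

3.03 ft²·°F·h/BTU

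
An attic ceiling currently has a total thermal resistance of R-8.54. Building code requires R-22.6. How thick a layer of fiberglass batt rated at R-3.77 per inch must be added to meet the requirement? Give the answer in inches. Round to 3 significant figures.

ΔR = 22.6 − 8.54 = 14.06 ft²·°F·h/BTU
L = ΔR / (R/in) = 14.06/3.77 = 3.729 in

3.73 in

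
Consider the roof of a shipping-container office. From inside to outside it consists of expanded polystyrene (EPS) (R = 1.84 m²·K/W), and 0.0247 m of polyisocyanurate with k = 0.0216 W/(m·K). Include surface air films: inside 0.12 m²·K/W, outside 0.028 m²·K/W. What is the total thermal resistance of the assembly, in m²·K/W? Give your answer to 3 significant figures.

0.0247/0.0216 = 1.144
R_total = 0.12 + 1.84 + 1.144 + 0.028 = 3.132 m²·K/W

3.13 m²·K/W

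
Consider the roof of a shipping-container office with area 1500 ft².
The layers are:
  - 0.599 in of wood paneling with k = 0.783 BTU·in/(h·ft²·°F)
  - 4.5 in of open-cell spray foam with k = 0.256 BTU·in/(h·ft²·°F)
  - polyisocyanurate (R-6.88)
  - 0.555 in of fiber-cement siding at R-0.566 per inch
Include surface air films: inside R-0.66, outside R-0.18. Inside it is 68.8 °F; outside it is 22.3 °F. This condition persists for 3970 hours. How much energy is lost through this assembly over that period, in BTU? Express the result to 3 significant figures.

10500000 BTU

0.599/0.783 = 0.765
4.5/0.256 = 17.58
0.555 × 0.566 = 0.3141
R_total = 0.66 + 0.765 + 17.58 + 6.88 + 0.3141 + 0.18 = 26.38 ft²·°F·h/BTU
Q = 1500 × (68.8 − 22.3) / 26.38 = 2644 BTU/h
E = 2644 × 3970 = 10500000 BTU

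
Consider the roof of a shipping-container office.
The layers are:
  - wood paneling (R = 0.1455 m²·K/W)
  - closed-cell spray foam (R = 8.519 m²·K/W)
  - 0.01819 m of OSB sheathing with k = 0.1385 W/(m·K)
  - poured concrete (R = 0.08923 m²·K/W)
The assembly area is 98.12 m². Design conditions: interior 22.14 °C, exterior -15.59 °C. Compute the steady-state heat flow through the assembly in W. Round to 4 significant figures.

416.7 W

0.01819/0.1385 = 0.13134
R_total = 0.1455 + 8.519 + 0.13134 + 0.08923 = 8.8851 m²·K/W
Q = A·ΔT/R = 98.12 × (22.14 − (-15.59)) / 8.8851 = 416.66 W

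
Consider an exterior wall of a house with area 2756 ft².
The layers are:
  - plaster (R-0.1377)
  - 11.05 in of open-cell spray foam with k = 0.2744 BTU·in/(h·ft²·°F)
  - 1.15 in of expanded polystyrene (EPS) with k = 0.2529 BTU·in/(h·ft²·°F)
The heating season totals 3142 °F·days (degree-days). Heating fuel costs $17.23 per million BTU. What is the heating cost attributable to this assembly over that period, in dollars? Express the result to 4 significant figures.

11.05/0.2744 = 40.27
1.15/0.2529 = 4.5473
R_total = 0.1377 + 40.27 + 4.5473 = 44.955 ft²·°F·h/BTU
E = A × HDD × 24 / R = 2756 × 3142 × 24 / 44.955 = 4623000 BTU
Cost = 4623000/10⁶ × 17.23 = $79.654

79.65 dollars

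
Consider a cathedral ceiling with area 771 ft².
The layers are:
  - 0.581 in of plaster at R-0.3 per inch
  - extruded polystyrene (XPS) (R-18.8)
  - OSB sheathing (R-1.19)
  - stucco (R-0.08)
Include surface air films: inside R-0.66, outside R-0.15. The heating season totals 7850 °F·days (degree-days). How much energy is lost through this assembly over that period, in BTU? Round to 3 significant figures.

6900000 BTU

0.581 × 0.3 = 0.1743
R_total = 0.66 + 0.1743 + 18.8 + 1.19 + 0.08 + 0.15 = 21.05 ft²·°F·h/BTU
E = A × HDD × 24 / R = 771 × 7850 × 24 / 21.05 = 6899000 BTU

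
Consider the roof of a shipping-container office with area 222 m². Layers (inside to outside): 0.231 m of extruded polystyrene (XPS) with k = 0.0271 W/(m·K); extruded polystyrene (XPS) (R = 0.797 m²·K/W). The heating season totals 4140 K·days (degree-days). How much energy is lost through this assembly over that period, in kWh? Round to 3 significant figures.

2370 kWh

0.231/0.0271 = 8.524
R_total = 8.524 + 0.797 = 9.321 m²·K/W
E = A × HDD × 24 / R / 1000 = 222 × 4140 × 24 / 9.321 / 1000 = 2366 kWh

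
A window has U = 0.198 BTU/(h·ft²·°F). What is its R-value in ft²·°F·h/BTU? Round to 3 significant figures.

R = 1/U = 1/0.198 = 5.051

5.05 ft²·°F·h/BTU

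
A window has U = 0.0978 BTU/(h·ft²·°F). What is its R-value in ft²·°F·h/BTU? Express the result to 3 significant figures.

10.2 ft²·°F·h/BTU

R = 1/U = 1/0.0978 = 10.22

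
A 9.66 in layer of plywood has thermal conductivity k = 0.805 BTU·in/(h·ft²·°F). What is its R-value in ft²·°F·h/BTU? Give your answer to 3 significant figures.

12.0 ft²·°F·h/BTU

R = L/k = 9.66/0.805 = 12 ft²·°F·h/BTU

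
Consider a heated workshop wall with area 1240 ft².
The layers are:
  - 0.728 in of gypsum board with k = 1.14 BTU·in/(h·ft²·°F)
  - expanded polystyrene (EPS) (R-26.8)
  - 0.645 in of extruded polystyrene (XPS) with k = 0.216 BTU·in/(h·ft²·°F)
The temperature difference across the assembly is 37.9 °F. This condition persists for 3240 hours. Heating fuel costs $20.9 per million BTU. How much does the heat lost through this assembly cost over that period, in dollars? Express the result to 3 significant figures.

0.728/1.14 = 0.6386
0.645/0.216 = 2.986
R_total = 0.6386 + 26.8 + 2.986 = 30.42 ft²·°F·h/BTU
Q = 1240 × 37.9 / 30.42 = 1545 BTU/h
E = 1545 × 3240 = 5005000 BTU
Cost = 5005000/10⁶ × 20.9 = $104.6

105 dollars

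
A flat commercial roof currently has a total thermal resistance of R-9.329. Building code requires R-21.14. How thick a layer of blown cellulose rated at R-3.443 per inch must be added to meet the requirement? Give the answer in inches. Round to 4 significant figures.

3.430 in

ΔR = 21.14 − 9.329 = 11.811 ft²·°F·h/BTU
L = ΔR / (R/in) = 11.811/3.443 = 3.4304 in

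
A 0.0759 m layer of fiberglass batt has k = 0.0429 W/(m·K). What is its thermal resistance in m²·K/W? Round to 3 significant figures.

R = L/k = 0.0759/0.0429 = 1.769 m²·K/W

1.77 m²·K/W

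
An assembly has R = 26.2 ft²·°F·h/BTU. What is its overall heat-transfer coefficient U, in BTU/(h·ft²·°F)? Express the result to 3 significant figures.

U = 1/R = 1/26.2 = 0.03817

0.0382 BTU/(h·ft²·°F)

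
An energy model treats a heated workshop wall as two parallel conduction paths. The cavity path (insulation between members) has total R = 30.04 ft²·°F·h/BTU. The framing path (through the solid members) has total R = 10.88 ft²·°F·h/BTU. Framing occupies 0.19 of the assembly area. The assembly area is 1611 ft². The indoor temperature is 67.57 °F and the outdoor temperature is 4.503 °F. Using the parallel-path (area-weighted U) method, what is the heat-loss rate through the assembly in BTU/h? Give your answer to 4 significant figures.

U_eff = 0.81/30.04 + 0.19/10.88 = 0.026964 + 0.017463 = 0.044427
R_eff = 1/U_eff = 22.509 ft²·°F·h/BTU
Q = 1611 × (67.57 − 4.503) / 22.509 = 4513.9 BTU/h

4514 BTU/h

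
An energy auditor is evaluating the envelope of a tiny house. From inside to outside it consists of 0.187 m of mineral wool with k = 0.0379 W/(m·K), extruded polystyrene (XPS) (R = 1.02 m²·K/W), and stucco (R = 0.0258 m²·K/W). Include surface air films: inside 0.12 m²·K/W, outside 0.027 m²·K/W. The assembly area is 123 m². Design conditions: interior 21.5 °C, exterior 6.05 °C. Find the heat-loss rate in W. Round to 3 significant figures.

0.187/0.0379 = 4.934
R_total = 0.12 + 4.934 + 1.02 + 0.0258 + 0.027 = 6.127 m²·K/W
Q = A·ΔT/R = 123 × (21.5 − 6.05) / 6.127 = 310.2 W

310 W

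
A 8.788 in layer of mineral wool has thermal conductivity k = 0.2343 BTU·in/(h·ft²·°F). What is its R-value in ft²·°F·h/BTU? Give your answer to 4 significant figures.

R = L/k = 8.788/0.2343 = 37.507 ft²·°F·h/BTU

37.51 ft²·°F·h/BTU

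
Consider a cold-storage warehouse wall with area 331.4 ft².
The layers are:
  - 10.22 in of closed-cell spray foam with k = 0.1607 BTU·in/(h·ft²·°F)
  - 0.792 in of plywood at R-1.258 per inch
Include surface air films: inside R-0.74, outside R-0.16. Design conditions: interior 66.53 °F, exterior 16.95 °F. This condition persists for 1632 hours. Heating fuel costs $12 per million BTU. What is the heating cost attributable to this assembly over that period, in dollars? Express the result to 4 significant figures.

10.22/0.1607 = 63.597
0.792 × 1.258 = 0.99634
R_total = 0.74 + 63.597 + 0.99634 + 0.16 = 65.493 ft²·°F·h/BTU
Q = 331.4 × (66.53 − 16.95) / 65.493 = 250.88 BTU/h
E = 250.88 × 1632 = 409430 BTU
Cost = 409430/10⁶ × 12 = $4.9132

4.913 dollars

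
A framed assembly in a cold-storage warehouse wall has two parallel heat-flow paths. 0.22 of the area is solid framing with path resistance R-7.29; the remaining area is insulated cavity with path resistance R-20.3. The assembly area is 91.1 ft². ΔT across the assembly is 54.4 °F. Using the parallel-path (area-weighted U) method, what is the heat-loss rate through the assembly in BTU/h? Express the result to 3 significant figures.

340 BTU/h

U_eff = 0.78/20.3 + 0.22/7.29 = 0.03842 + 0.03018 = 0.0686
R_eff = 1/U_eff = 14.58 ft²·°F·h/BTU
Q = 91.1 × 54.4 / 14.58 = 340 BTU/h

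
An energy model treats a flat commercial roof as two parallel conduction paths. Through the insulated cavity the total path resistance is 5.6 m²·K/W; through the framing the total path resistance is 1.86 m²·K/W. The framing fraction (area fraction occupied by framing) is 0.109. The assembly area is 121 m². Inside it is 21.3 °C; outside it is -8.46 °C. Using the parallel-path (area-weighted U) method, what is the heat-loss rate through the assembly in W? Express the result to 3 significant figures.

784 W

U_eff = 0.891/5.6 + 0.109/1.86 = 0.1591 + 0.0586 = 0.2177
R_eff = 1/U_eff = 4.593 m²·K/W
Q = 121 × (21.3 − (-8.46)) / 4.593 = 784 W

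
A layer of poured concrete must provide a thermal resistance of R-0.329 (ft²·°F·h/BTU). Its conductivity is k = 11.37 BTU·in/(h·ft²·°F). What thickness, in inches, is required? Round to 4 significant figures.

L = R × k = 0.329 × 11.37 = 3.7407 in

3.741 in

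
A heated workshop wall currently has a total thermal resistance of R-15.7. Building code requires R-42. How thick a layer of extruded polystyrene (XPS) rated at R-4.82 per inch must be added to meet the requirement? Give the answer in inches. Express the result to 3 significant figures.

5.46 in

ΔR = 42 − 15.7 = 26.3 ft²·°F·h/BTU
L = ΔR / (R/in) = 26.3/4.82 = 5.456 in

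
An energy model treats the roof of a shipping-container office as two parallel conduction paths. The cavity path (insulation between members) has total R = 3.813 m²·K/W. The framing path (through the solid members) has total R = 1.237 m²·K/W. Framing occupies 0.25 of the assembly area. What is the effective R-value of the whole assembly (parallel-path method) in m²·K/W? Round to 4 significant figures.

U_eff = 0.75/3.813 + 0.25/1.237 = 0.1967 + 0.2021 = 0.3988
R_eff = 1/U_eff = 2.5075 m²·K/W

2.508 m²·K/W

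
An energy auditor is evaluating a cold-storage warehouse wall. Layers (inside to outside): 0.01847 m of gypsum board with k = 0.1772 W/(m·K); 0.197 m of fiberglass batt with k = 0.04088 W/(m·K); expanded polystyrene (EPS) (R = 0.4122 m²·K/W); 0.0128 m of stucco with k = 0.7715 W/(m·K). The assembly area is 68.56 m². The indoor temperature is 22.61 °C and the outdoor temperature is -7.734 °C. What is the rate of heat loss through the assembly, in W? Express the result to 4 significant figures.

388.7 W

0.01847/0.1772 = 0.10423
0.197/0.04088 = 4.819
0.0128/0.7715 = 0.016591
R_total = 0.10423 + 4.819 + 0.4122 + 0.016591 = 5.352 m²·K/W
Q = A·ΔT/R = 68.56 × (22.61 − (-7.734)) / 5.352 = 388.71 W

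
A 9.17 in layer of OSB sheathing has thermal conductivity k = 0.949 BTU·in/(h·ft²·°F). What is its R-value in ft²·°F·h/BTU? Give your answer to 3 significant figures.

R = L/k = 9.17/0.949 = 9.663 ft²·°F·h/BTU

9.66 ft²·°F·h/BTU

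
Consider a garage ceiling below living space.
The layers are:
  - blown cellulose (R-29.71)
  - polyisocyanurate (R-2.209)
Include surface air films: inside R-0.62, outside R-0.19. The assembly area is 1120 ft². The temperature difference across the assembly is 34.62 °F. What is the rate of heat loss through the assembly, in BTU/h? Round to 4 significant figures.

1185 BTU/h

R_total = 0.62 + 29.71 + 2.209 + 0.19 = 32.729 ft²·°F·h/BTU
Q = A·ΔT/R = 1120 × 34.62 / 32.729 = 1184.7 BTU/h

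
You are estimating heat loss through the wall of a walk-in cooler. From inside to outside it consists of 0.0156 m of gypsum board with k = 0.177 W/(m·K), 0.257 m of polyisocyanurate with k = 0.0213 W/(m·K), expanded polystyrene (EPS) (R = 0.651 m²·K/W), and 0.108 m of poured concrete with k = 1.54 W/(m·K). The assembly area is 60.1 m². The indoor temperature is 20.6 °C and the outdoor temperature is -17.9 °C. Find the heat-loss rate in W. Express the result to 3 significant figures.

180 W

0.0156/0.177 = 0.08814
0.257/0.0213 = 12.07
0.108/1.54 = 0.07013
R_total = 0.08814 + 12.07 + 0.651 + 0.07013 = 12.87 m²·K/W
Q = A·ΔT/R = 60.1 × (20.6 − (-17.9)) / 12.87 = 179.7 W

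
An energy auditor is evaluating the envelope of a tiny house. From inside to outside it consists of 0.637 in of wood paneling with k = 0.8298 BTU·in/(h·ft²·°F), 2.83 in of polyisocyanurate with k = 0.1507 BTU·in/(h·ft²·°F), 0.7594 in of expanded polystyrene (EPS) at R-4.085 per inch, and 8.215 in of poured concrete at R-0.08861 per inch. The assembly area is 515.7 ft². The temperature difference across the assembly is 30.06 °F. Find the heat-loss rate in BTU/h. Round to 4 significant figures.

0.637/0.8298 = 0.76765
2.83/0.1507 = 18.779
0.7594 × 4.085 = 3.1021
8.215 × 0.08861 = 0.72793
R_total = 0.76765 + 18.779 + 3.1021 + 0.72793 = 23.377 ft²·°F·h/BTU
Q = A·ΔT/R = 515.7 × 30.06 / 23.377 = 663.13 BTU/h

663.1 BTU/h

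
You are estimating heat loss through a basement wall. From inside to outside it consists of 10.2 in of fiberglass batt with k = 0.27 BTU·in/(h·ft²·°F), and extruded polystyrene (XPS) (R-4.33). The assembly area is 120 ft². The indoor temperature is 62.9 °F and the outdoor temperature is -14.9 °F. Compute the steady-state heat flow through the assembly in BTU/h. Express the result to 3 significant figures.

222 BTU/h

10.2/0.27 = 37.78
R_total = 37.78 + 4.33 = 42.11 ft²·°F·h/BTU
Q = A·ΔT/R = 120 × (62.9 − (-14.9)) / 42.11 = 221.7 BTU/h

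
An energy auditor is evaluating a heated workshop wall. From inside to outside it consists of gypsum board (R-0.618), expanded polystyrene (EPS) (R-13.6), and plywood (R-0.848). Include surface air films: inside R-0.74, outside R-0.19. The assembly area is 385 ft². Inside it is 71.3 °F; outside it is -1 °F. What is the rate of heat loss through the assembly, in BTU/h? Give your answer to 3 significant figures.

R_total = 0.74 + 0.618 + 13.6 + 0.848 + 0.19 = 16 ft²·°F·h/BTU
Q = A·ΔT/R = 385 × (71.3 − (-1)) / 16 = 1740 BTU/h

1740 BTU/h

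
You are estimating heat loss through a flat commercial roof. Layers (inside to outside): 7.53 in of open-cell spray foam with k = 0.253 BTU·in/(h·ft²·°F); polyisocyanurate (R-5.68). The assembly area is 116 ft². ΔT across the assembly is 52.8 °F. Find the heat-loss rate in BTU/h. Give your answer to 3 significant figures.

7.53/0.253 = 29.76
R_total = 29.76 + 5.68 = 35.44 ft²·°F·h/BTU
Q = A·ΔT/R = 116 × 52.8 / 35.44 = 172.8 BTU/h

173 BTU/h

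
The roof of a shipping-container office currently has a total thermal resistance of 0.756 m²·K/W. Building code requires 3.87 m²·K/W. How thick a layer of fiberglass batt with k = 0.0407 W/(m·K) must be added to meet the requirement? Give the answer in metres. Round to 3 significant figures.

ΔR = 3.87 − 0.756 = 3.114 m²·K/W
L = ΔR × k = 3.114 × 0.0407 = 0.1267 m

0.127 m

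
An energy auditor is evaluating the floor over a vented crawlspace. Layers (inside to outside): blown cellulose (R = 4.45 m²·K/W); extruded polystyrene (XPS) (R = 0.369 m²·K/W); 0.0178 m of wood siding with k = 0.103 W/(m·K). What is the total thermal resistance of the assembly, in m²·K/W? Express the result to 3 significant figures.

0.0178/0.103 = 0.1728
R_total = 4.45 + 0.369 + 0.1728 = 4.992 m²·K/W

4.99 m²·K/W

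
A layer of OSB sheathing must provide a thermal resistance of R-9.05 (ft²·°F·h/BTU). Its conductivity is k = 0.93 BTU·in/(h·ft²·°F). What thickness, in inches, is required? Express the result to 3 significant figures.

L = R × k = 9.05 × 0.93 = 8.417 in

8.42 in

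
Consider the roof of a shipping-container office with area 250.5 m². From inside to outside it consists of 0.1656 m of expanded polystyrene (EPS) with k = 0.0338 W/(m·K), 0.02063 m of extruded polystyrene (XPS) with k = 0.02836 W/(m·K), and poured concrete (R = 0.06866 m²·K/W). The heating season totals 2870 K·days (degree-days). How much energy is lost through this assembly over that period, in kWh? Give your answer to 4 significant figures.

3029 kWh

0.1656/0.0338 = 4.8994
0.02063/0.02836 = 0.72743
R_total = 4.8994 + 0.72743 + 0.06866 = 5.6955 m²·K/W
E = A × HDD × 24 / R / 1000 = 250.5 × 2870 × 24 / 5.6955 / 1000 = 3029.5 kWh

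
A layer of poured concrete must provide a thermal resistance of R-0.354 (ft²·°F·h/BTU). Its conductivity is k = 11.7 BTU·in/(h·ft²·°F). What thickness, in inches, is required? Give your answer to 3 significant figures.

L = R × k = 0.354 × 11.7 = 4.142 in

4.14 in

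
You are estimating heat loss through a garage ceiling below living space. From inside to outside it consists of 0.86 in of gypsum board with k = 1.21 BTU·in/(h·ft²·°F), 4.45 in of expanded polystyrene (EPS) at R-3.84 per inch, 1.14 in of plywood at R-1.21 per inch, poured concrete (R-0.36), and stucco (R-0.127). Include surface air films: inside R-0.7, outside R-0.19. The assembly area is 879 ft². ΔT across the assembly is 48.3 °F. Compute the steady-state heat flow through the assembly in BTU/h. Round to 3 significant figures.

0.86/1.21 = 0.7107
4.45 × 3.84 = 17.09
1.14 × 1.21 = 1.379
R_total = 0.7 + 0.7107 + 17.09 + 1.379 + 0.36 + 0.127 + 0.19 = 20.56 ft²·°F·h/BTU
Q = A·ΔT/R = 879 × 48.3 / 20.56 = 2065 BTU/h

2070 BTU/h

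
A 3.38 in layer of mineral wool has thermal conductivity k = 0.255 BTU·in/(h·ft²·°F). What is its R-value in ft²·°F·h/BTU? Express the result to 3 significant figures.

13.3 ft²·°F·h/BTU

R = L/k = 3.38/0.255 = 13.25 ft²·°F·h/BTU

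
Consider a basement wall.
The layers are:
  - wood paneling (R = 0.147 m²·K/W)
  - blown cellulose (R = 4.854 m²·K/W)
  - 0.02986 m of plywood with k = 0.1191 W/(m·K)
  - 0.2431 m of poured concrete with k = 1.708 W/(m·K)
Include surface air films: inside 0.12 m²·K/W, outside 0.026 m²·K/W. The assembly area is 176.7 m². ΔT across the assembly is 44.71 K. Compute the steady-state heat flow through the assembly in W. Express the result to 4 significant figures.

1426 W

0.02986/0.1191 = 0.25071
0.2431/1.708 = 0.14233
R_total = 0.12 + 0.147 + 4.854 + 0.25071 + 0.14233 + 0.026 = 5.54 m²·K/W
Q = A·ΔT/R = 176.7 × 44.71 / 5.54 = 1426 W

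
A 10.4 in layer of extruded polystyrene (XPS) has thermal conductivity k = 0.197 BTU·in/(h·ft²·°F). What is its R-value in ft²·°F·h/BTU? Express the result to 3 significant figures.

R = L/k = 10.4/0.197 = 52.79 ft²·°F·h/BTU

52.8 ft²·°F·h/BTU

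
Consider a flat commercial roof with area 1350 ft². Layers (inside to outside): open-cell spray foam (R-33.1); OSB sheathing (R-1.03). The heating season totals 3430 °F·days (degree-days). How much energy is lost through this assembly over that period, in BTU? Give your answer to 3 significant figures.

R_total = 33.1 + 1.03 = 34.13 ft²·°F·h/BTU
E = A × HDD × 24 / R = 1350 × 3430 × 24 / 34.13 = 3256000 BTU

3260000 BTU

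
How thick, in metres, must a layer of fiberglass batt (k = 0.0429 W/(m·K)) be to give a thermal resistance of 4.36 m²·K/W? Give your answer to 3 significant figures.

0.187 m

L = R·k = 4.36 × 0.0429 = 0.187 m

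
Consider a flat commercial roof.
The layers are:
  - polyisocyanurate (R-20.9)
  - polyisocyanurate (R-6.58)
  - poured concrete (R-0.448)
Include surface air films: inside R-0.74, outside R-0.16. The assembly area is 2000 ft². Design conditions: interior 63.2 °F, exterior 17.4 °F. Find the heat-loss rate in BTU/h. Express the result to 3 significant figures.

R_total = 0.74 + 20.9 + 6.58 + 0.448 + 0.16 = 28.83 ft²·°F·h/BTU
Q = A·ΔT/R = 2000 × (63.2 − 17.4) / 28.83 = 3177 BTU/h

3180 BTU/h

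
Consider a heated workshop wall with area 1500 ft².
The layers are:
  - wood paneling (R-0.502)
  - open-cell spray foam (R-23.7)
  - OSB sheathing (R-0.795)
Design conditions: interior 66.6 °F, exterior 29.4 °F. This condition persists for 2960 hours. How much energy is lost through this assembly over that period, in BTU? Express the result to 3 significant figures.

R_total = 0.502 + 23.7 + 0.795 = 25 ft²·°F·h/BTU
Q = 1500 × (66.6 − 29.4) / 25 = 2232 BTU/h
E = 2232 × 2960 = 6608000 BTU

6610000 BTU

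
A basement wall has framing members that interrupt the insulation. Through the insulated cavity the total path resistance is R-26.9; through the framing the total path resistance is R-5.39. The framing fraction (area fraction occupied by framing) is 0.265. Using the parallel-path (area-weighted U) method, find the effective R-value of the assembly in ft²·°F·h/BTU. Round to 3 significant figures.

13.1 ft²·°F·h/BTU

U_eff = 0.735/26.9 + 0.265/5.39 = 0.02732 + 0.04917 = 0.07649
R_eff = 1/U_eff = 13.07 ft²·°F·h/BTU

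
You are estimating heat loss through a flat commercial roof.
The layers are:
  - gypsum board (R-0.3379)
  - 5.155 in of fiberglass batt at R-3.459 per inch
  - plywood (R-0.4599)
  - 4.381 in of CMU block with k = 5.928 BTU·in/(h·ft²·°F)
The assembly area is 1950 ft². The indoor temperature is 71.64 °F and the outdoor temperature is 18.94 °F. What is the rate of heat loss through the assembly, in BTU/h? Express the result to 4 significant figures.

5306 BTU/h

5.155 × 3.459 = 17.831
4.381/5.928 = 0.73904
R_total = 0.3379 + 17.831 + 0.4599 + 0.73904 = 19.368 ft²·°F·h/BTU
Q = A·ΔT/R = 1950 × (71.64 − 18.94) / 19.368 = 5305.9 BTU/h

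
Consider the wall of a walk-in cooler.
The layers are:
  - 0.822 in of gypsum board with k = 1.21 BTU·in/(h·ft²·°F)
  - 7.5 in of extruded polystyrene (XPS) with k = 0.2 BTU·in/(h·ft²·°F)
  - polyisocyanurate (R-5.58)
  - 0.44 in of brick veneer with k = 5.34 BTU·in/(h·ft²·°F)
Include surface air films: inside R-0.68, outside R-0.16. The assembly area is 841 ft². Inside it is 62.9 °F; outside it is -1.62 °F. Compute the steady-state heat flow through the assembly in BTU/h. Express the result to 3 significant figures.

0.822/1.21 = 0.6793
7.5/0.2 = 37.5
0.44/5.34 = 0.0824
R_total = 0.68 + 0.6793 + 37.5 + 5.58 + 0.0824 + 0.16 = 44.68 ft²·°F·h/BTU
Q = A·ΔT/R = 841 × (62.9 − (-1.62)) / 44.68 = 1214 BTU/h

1210 BTU/h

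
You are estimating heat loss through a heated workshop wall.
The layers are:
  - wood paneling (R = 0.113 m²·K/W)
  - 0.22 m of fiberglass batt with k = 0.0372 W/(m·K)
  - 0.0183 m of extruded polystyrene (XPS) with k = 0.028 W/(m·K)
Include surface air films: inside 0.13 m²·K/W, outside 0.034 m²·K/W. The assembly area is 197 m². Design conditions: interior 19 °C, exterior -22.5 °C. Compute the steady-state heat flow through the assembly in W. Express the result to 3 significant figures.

0.22/0.0372 = 5.914
0.0183/0.028 = 0.6536
R_total = 0.13 + 0.113 + 5.914 + 0.6536 + 0.034 = 6.845 m²·K/W
Q = A·ΔT/R = 197 × (19 − (-22.5)) / 6.845 = 1194 W

1190 W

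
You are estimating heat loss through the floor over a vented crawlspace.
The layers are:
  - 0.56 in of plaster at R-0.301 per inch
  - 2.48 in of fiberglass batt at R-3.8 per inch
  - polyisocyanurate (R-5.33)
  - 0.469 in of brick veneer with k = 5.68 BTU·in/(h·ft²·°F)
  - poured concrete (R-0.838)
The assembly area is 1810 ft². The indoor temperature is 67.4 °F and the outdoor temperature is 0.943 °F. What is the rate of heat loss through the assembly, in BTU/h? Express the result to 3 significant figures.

0.56 × 0.301 = 0.1686
2.48 × 3.8 = 9.424
0.469/5.68 = 0.08257
R_total = 0.1686 + 9.424 + 5.33 + 0.08257 + 0.838 = 15.84 ft²·°F·h/BTU
Q = A·ΔT/R = 1810 × (67.4 − 0.943) / 15.84 = 7592 BTU/h

7590 BTU/h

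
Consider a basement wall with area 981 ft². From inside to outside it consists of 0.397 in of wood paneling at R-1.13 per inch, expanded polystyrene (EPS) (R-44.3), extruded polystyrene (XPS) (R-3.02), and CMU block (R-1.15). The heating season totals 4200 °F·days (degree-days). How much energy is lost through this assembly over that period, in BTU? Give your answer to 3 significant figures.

0.397 × 1.13 = 0.4486
R_total = 0.4486 + 44.3 + 3.02 + 1.15 = 48.92 ft²·°F·h/BTU
E = A × HDD × 24 / R = 981 × 4200 × 24 / 48.92 = 2021000 BTU

2020000 BTU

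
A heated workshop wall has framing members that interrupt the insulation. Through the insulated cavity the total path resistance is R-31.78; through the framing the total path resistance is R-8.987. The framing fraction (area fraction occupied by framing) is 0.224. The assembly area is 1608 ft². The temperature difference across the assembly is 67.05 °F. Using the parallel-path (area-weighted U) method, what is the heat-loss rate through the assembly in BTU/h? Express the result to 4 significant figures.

5320 BTU/h

U_eff = 0.776/31.78 + 0.224/8.987 = 0.024418 + 0.024925 = 0.049343
R_eff = 1/U_eff = 20.266 ft²·°F·h/BTU
Q = 1608 × 67.05 / 20.266 = 5320 BTU/h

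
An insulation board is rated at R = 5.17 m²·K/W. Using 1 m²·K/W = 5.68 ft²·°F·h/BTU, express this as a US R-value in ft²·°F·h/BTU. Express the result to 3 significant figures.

29.4 ft²·°F·h/BTU

R_US = 5.17 × 5.68 = 29.37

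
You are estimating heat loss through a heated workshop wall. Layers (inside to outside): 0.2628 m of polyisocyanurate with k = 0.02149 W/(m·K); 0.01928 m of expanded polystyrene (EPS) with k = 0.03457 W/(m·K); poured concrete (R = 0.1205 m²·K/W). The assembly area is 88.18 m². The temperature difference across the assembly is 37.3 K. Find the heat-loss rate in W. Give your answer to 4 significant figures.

254.8 W

0.2628/0.02149 = 12.229
0.01928/0.03457 = 0.55771
R_total = 12.229 + 0.55771 + 0.1205 = 12.907 m²·K/W
Q = A·ΔT/R = 88.18 × 37.3 / 12.907 = 254.83 W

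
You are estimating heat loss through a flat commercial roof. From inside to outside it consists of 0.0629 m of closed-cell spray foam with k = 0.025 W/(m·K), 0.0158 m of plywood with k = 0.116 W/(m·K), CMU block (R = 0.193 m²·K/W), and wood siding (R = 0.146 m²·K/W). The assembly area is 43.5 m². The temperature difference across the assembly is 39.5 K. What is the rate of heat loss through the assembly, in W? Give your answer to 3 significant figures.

0.0629/0.025 = 2.516
0.0158/0.116 = 0.1362
R_total = 2.516 + 0.1362 + 0.193 + 0.146 = 2.991 m²·K/W
Q = A·ΔT/R = 43.5 × 39.5 / 2.991 = 574.4 W

574 W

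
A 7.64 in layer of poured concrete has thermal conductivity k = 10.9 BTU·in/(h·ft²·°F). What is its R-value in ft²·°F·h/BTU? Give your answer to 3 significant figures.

0.701 ft²·°F·h/BTU

R = L/k = 7.64/10.9 = 0.7009 ft²·°F·h/BTU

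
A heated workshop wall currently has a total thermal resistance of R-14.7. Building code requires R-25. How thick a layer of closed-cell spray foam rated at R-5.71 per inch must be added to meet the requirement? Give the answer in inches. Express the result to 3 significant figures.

1.80 in

ΔR = 25 − 14.7 = 10.3 ft²·°F·h/BTU
L = ΔR / (R/in) = 10.3/5.71 = 1.804 in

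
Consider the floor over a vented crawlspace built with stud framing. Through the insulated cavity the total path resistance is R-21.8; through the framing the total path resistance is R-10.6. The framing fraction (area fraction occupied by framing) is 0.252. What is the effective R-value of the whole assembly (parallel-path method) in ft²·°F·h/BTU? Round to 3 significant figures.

17.2 ft²·°F·h/BTU

U_eff = 0.748/21.8 + 0.252/10.6 = 0.03431 + 0.02377 = 0.05809
R_eff = 1/U_eff = 17.22 ft²·°F·h/BTU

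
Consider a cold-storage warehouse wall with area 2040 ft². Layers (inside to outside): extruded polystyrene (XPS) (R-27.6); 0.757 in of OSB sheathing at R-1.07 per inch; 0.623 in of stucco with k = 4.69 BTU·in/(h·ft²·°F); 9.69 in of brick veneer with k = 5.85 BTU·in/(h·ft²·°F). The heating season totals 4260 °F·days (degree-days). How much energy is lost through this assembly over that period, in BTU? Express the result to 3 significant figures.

6910000 BTU

0.757 × 1.07 = 0.81
0.623/4.69 = 0.1328
9.69/5.85 = 1.656
R_total = 27.6 + 0.81 + 0.1328 + 1.656 = 30.2 ft²·°F·h/BTU
E = A × HDD × 24 / R = 2040 × 4260 × 24 / 30.2 = 6906000 BTU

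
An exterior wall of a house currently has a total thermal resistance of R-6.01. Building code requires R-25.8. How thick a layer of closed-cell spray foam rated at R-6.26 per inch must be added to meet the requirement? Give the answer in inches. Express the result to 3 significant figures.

3.16 in

ΔR = 25.8 − 6.01 = 19.79 ft²·°F·h/BTU
L = ΔR / (R/in) = 19.79/6.26 = 3.161 in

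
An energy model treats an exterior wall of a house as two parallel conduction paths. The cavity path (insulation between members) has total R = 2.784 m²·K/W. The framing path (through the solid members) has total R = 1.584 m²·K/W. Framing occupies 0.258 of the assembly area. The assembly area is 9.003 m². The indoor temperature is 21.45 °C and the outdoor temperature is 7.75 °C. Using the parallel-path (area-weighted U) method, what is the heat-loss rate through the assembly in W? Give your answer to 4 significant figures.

52.96 W

U_eff = 0.742/2.784 + 0.258/1.584 = 0.26652 + 0.16288 = 0.4294
R_eff = 1/U_eff = 2.3288 m²·K/W
Q = 9.003 × (21.45 − 7.75) / 2.3288 = 52.963 W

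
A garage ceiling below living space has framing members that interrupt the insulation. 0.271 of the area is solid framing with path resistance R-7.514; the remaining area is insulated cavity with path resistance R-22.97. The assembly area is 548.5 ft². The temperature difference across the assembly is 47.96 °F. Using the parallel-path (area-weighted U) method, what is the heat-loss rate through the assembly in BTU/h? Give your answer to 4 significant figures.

1784 BTU/h

U_eff = 0.729/22.97 + 0.271/7.514 = 0.031737 + 0.036066 = 0.067803
R_eff = 1/U_eff = 14.749 ft²·°F·h/BTU
Q = 548.5 × 47.96 / 14.749 = 1783.6 BTU/h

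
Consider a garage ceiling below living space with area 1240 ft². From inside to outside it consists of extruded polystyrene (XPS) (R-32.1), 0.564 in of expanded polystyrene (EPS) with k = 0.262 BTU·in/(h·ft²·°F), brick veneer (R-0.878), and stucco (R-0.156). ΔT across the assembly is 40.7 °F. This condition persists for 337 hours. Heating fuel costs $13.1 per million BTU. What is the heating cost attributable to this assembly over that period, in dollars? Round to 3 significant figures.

0.564/0.262 = 2.153
R_total = 32.1 + 2.153 + 0.878 + 0.156 = 35.29 ft²·°F·h/BTU
Q = 1240 × 40.7 / 35.29 = 1430 BTU/h
E = 1430 × 337 = 482000 BTU
Cost = 482000/10⁶ × 13.1 = $6.314

6.31 dollars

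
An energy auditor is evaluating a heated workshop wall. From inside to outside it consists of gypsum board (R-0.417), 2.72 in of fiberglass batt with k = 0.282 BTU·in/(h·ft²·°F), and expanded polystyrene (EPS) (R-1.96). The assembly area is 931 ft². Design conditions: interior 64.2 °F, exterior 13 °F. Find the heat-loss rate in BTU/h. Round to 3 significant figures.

2.72/0.282 = 9.645
R_total = 0.417 + 9.645 + 1.96 = 12.02 ft²·°F·h/BTU
Q = A·ΔT/R = 931 × (64.2 − 13) / 12.02 = 3965 BTU/h

3960 BTU/h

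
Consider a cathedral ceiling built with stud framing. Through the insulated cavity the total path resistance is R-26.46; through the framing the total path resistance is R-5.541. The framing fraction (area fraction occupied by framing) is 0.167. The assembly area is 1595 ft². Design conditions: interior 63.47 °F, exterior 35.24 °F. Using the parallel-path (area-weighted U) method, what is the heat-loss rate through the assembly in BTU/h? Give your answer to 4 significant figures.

U_eff = 0.833/26.46 + 0.167/5.541 = 0.031481 + 0.030139 = 0.06162
R_eff = 1/U_eff = 16.228 ft²·°F·h/BTU
Q = 1595 × (63.47 − 35.24) / 16.228 = 2774.6 BTU/h

2775 BTU/h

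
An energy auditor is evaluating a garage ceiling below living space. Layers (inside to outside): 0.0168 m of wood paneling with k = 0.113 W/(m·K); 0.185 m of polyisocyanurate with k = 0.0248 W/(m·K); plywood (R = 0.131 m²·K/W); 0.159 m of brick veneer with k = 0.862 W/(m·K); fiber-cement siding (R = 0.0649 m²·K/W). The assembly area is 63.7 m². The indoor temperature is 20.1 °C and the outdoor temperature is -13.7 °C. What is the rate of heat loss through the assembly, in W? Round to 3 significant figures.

0.0168/0.113 = 0.1487
0.185/0.0248 = 7.46
0.159/0.862 = 0.1845
R_total = 0.1487 + 7.46 + 0.131 + 0.1845 + 0.0649 = 7.989 m²·K/W
Q = A·ΔT/R = 63.7 × (20.1 − (-13.7)) / 7.989 = 269.5 W

270 W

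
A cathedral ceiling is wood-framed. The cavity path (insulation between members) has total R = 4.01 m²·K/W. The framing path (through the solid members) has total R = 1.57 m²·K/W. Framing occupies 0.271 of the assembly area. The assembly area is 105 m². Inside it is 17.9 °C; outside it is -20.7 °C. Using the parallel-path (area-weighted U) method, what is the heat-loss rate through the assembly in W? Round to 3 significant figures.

1440 W

U_eff = 0.729/4.01 + 0.271/1.57 = 0.1818 + 0.1726 = 0.3544
R_eff = 1/U_eff = 2.822 m²·K/W
Q = 105 × (17.9 − (-20.7)) / 2.822 = 1436 W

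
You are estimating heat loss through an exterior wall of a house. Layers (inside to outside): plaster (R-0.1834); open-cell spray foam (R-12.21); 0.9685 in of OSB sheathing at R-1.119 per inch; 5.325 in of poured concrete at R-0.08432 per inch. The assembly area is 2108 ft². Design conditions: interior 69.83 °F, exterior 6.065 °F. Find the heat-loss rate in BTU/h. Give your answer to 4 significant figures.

9652 BTU/h

0.9685 × 1.119 = 1.0838
5.325 × 0.08432 = 0.449
R_total = 0.1834 + 12.21 + 1.0838 + 0.449 = 13.926 ft²·°F·h/BTU
Q = A·ΔT/R = 2108 × (69.83 − 6.065) / 13.926 = 9652.1 BTU/h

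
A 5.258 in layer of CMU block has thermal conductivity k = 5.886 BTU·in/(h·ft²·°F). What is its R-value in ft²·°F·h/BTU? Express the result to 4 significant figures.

0.8933 ft²·°F·h/BTU

R = L/k = 5.258/5.886 = 0.89331 ft²·°F·h/BTU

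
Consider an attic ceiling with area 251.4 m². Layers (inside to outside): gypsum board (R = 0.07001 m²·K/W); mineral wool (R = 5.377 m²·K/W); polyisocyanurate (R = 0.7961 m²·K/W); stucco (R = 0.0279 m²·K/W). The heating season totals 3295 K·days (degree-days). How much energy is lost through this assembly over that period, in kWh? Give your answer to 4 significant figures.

R_total = 0.07001 + 5.377 + 0.7961 + 0.0279 = 6.271 m²·K/W
E = A × HDD × 24 / R / 1000 = 251.4 × 3295 × 24 / 6.271 / 1000 = 3170.3 kWh

3170 kWh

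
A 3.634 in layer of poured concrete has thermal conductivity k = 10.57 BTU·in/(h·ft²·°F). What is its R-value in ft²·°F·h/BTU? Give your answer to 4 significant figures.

R = L/k = 3.634/10.57 = 0.3438 ft²·°F·h/BTU

0.3438 ft²·°F·h/BTU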